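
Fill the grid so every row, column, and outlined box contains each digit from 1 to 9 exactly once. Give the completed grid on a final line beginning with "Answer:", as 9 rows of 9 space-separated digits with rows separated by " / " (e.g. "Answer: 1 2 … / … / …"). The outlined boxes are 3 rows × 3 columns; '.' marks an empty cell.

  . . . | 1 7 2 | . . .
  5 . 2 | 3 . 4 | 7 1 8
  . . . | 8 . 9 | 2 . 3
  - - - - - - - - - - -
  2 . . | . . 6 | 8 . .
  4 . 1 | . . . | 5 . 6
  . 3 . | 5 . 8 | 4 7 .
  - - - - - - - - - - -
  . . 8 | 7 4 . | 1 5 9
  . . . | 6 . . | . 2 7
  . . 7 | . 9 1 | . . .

Step 1. [r2c2∈{6,9}] r2c2 is the only open cell in row 2 admitting 9 ⇒ r2c2=9.
Step 2. [r9c2∈{2,4,5,6}] 5 has one home in row 9: r9c2, so r9c2=5.
Step 3. [r8c7∈{3}] r8c7 is down to just 3 ⇒ r8c7=3.
Step 4. [r9c7∈{6}] r9c7 is down to just 6. So r9c7=6.
Step 5. [r1c3∈{3,4,6}] 3 has one home in col 3: r1c3. So r1c3=3.
Step 6. [r3c1∈{1,6,7}] across col 1, 7 lands solely at r3c1 ⇒ r3c1=7.
Step 7. [r3c2∈{1,4,6}] 1 has one home in row 3: r3c2. So r3c2=1.
Step 8. [r3c5∈{5,6}] in row 3, 5 fits only at r3c5 ⇒ r3c5=5.
Step 9. [r6c9∈{1,2}] in col 9, 2 fits only at r6c9, so r6c9=2.
Step 10. [r7c6∈{3}] only 3 remains possible at r7c6, so r7c6=3.
Step 11. [r7c1∈{6}] nothing but 6 survives at r7c1. So r7c1=6.
Step 12. [r1c2∈{4,6,8}] across col 2, 6 lands solely at r1c2 ⇒ r1c2=6.
Step 13. [r6c1∈{9}] r6c1's peers cover all but 9 ⇒ r6c1=9.
Step 14. [r5c5∈{2,3}] col 5 places 2 nowhere but r5c5 ⇒ r5c5=2.
Step 15. [r5c4∈{9}] r5c4's peers cover all but 9, so r5c4=9.
Step 16. [r9c9∈{4}] r9c9 has the single candidate 4, so r9c9=4.
Step 17. [r1c8∈{4,9}] across row 1, 4 lands solely at r1c8, so r1c8=4.
Step 18. [r4c5∈{1,3}] in col 5, 3 fits only at r4c5 ⇒ r4c5=3.
Step 19. [r4c2∈{7}] r4c2's peers cover all but 7 ⇒ r4c2=7.
Step 20. [r3c3∈{4}] r3c3 is down to just 4. So r3c3=4.
Step 21. [r4c4∈{4}] only 4 remains possible at r4c4 ⇒ r4c4=4.
Step 22. [r5c8∈{3}] r5c8 has the single candidate 3. So r5c8=3.
Step 23. [r3c8∈{6}] r3c8 is down to just 6. So r3c8=6.
Step 24. [r9c8∈{8}] only 8 remains possible at r9c8. So r9c8=8.
Step 25. [r1c9∈{5}] nothing but 5 survives at r1c9. So r1c9=5.
Step 26. [r7c2∈{2}] r7c2 has the single candidate 2, so r7c2=2.
Step 27. [r5c2∈{8}] r5c2's peers cover all but 8 ⇒ r5c2=8.
Step 28. [r1c1∈{8}] nothing but 8 survives at r1c1 ⇒ r1c1=8.
Step 29. [r2c5∈{6}] r2c5 is down to just 6. So r2c5=6.
Step 30. [r8c2∈{4}] only 4 remains possible at r8c2, so r8c2=4.
Step 31. [r4c9∈{1}] only 1 remains possible at r4c9. So r4c9=1.
Step 32. [r4c8∈{9}] r4c8's peers cover all but 9, so r4c8=9.
Step 33. [r1c7∈{9}] r1c7 is down to just 9 ⇒ r1c7=9.
Step 34. [r4c3∈{5}] only 5 remains possible at r4c3. So r4c3=5.
Step 35. [r6c5∈{1}] nothing but 1 survives at r6c5. So r6c5=1.
Step 36. [r8c5∈{8}] nothing but 8 survives at r8c5, so r8c5=8.
Step 37. [r9c1∈{3}] only 3 remains possible at r9c1 ⇒ r9c1=3.
Step 38. [r8c1∈{1}] r8c1's peers cover all but 1. So r8c1=1.
Step 39. [r6c3∈{6}] only 6 remains possible at r6c3, so r6c3=6.
Step 40. [r9c4∈{2}] r9c4 has the single candidate 2. So r9c4=2.
Step 41. [r5c6∈{7}] r5c6 has the single candidate 7 ⇒ r5c6=7.
Step 42. [r8c6∈{5}] only 5 remains possible at r8c6. So r8c6=5.
Step 43. [r8c3∈{9}] r8c3 has the single candidate 9, so r8c3=9.

Answer: 8 6 3 1 7 2 9 4 5 / 5 9 2 3 6 4 7 1 8 / 7 1 4 8 5 9 2 6 3 / 2 7 5 4 3 6 8 9 1 / 4 8 1 9 2 7 5 3 6 / 9 3 6 5 1 8 4 7 2 / 6 2 8 7 4 3 1 5 9 / 1 4 9 6 8 5 3 2 7 / 3 5 7 2 9 1 6 8 4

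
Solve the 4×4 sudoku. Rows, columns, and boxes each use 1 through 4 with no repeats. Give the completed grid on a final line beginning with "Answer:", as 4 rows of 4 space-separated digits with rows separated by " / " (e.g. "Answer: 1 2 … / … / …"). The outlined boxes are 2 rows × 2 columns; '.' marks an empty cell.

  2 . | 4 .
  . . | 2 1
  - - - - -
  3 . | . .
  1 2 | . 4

Step 1. [r2c2∈{3,4}] row 2 places 3 nowhere but r2c2 ⇒ r2c2=3.
Step 2. [r3c3∈{1}] only 1 remains possible at r3c3 ⇒ r3c3=1.
Step 3. [r3c2∈{4}] r3c2 has the single candidate 4, so r3c2=4.
Step 4. [r1c4∈{3}] nothing but 3 survives at r1c4. So r1c4=3.
Step 5. [r3c4∈{2}] only 2 remains possible at r3c4, so r3c4=2.
Step 6. [r4c3∈{3}] only 3 remains possible at r4c3 ⇒ r4c3=3.
Step 7. [r1c2∈{1}] r1c2 is down to just 1, so r1c2=1.
Step 8. [r2c1∈{4}] nothing but 4 survives at r2c1 ⇒ r2c1=4.

Answer: 2 1 4 3 / 4 3 2 1 / 3 4 1 2 / 1 2 3 4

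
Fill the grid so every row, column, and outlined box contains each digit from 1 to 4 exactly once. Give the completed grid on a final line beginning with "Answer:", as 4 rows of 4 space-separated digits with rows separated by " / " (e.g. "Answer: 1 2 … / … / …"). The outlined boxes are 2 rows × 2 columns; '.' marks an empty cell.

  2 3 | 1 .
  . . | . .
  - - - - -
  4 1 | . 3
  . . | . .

Step 1. [r3c3∈{2}] r3c3's peers cover all but 2, so r3c3=2.
Step 2. [r1c4∈{4}] only 4 remains possible at r1c4 ⇒ r1c4=4.
Step 3. [r4c4∈{1}] nothing but 1 survives at r4c4. So r4c4=1.
Step 4. [r2c1∈{1}] nothing but 1 survives at r2c1. So r2c1=1.
Step 5. [r4c1∈{3}] nothing but 3 survives at r4c1, so r4c1=3.
Step 6. [r4c3∈{4}] only 4 remains possible at r4c3. So r4c3=4.
Step 7. [r4c2∈{2}] r4c2 has the single candidate 2. So r4c2=2.
Step 8. [r2c4∈{2}] r2c4 is down to just 2 ⇒ r2c4=2.
Step 9. [r2c3∈{3}] r2c3 is down to just 3, so r2c3=3.
Step 10. [r2c2∈{4}] r2c2 has the single candidate 4 ⇒ r2c2=4.

Answer: 2 3 1 4 / 1 4 3 2 / 4 1 2 3 / 3 2 4 1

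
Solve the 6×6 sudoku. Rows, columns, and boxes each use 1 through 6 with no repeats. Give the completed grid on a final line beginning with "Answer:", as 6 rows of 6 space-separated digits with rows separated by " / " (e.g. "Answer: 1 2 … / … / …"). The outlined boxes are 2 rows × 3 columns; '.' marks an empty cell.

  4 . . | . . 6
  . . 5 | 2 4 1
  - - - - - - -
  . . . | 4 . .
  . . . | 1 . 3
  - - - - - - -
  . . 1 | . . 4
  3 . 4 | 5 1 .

Step 1. [r6c2∈{2,6}] in row 6, 6 fits only at r6c2. So r6c2=6.
Step 2. [r3c6∈{2,5}] in col 6, 5 fits only at r3c6. So r3c6=5.
Step 3. [r1c4∈{3}] only 3 remains possible at r1c4. So r1c4=3.
Step 4. [r3c3∈{2,3,6}] 3 has one home in col 3: r3c3, so r3c3=3.
Step 5. [r4c3∈{2,6}] r4c3 is the only open cell in col 3 admitting 6. So r4c3=6.
Step 6. [r4c5∈{2}] r4c5's peers cover all but 2, so r4c5=2.
Step 7. [r3c1∈{1,2}] col 1 places 1 nowhere but r3c1, so r3c1=1.
Step 8. [r4c1∈{5}] r4c1's peers cover all but 5 ⇒ r4c1=5.
Step 9. [r3c2∈{2}] nothing but 2 survives at r3c2. So r3c2=2.
Step 10. [r5c5∈{3,6}] across row 5, 3 lands solely at r5c5, so r5c5=3.
Step 11. [r2c1∈{6}] r2c1 has the single candidate 6, so r2c1=6.
Step 12. [r6c6∈{2}] r6c6 has the single candidate 2. So r6c6=2.
Step 13. [r1c3∈{2}] nothing but 2 survives at r1c3. So r1c3=2.
Step 14. [r3c5∈{6}] r3c5 is down to just 6. So r3c5=6.
Step 15. [r1c2∈{1}] r1c2 has the single candidate 1, so r1c2=1.
Step 16. [r5c4∈{6}] r5c4's peers cover all but 6 ⇒ r5c4=6.
Step 17. [r1c5∈{5}] r1c5 has the single candidate 5 ⇒ r1c5=5.
Step 18. [r4c2∈{4}] r4c2 has the single candidate 4 ⇒ r4c2=4.
Step 19. [r5c2∈{5}] nothing but 5 survives at r5c2, so r5c2=5.
Step 20. [r2c2∈{3}] only 3 remains possible at r2c2, so r2c2=3.
Step 21. [r5c1∈{2}] r5c1 has the single candidate 2 ⇒ r5c1=2.

Answer: 4 1 2 3 5 6 / 6 3 5 2 4 1 / 1 2 3 4 6 5 / 5 4 6 1 2 3 / 2 5 1 6 3 4 / 3 6 4 5 1 2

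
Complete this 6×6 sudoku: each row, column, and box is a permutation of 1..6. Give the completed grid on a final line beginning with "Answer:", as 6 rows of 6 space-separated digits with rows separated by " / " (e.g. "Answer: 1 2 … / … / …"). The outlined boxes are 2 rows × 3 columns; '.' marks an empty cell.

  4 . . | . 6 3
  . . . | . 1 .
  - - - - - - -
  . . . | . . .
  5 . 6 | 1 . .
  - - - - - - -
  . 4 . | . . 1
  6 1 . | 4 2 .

Step 1. [r6c3∈{3,5}] across row 6, 3 lands solely at r6c3 ⇒ r6c3=3.
Step 2. [r5c3∈{2,5}] in box 5, 5 fits only at r5c3 ⇒ r5c3=5.
Step 3. [r2c3∈{2}] r2c3 is down to just 2 ⇒ r2c3=2.
Step 4. [r3c6∈{2,4,5,6}] in col 6, 6 fits only at r3c6 ⇒ r3c6=6.
Step 5. [r2c4∈{5}] r2c4 has the single candidate 5, so r2c4=5.
Step 6. [r4c6∈{2,4}] in col 6, 2 fits only at r4c6 ⇒ r4c6=2.
Step 7. [r3c4∈{3}] only 3 remains possible at r3c4, so r3c4=3.
Step 8. [r3c3∈{1,4}] 4 has one home in col 3: r3c3, so r3c3=4.
Step 9. [r4c2∈{3}] r4c2's peers cover all but 3. So r4c2=3.
Step 10. [r3c2∈{2}] only 2 remains possible at r3c2 ⇒ r3c2=2.
Step 11. [r4c5∈{4}] r4c5 has the single candidate 4, so r4c5=4.
Step 12. [r2c1∈{3}] nothing but 3 survives at r2c1 ⇒ r2c1=3.
Step 13. [r5c1∈{2}] r5c1 has the single candidate 2. So r5c1=2.
Step 14. [r2c6∈{4}] only 4 remains possible at r2c6, so r2c6=4.
Step 15. [r3c1∈{1}] only 1 remains possible at r3c1. So r3c1=1.
Step 16. [r1c4∈{2}] only 2 remains possible at r1c4. So r1c4=2.
Step 17. [r1c3∈{1}] only 1 remains possible at r1c3 ⇒ r1c3=1.
Step 18. [r3c5∈{5}] r3c5 is down to just 5 ⇒ r3c5=5.
Step 19. [r2c2∈{6}] r2c2's peers cover all but 6. So r2c2=6.
Step 20. [r1c2∈{5}] r1c2 has the single candidate 5, so r1c2=5.
Step 21. [r5c5∈{3}] nothing but 3 survives at r5c5, so r5c5=3.
Step 22. [r6c6∈{5}] only 5 remains possible at r6c6, so r6c6=5.
Step 23. [r5c4∈{6}] r5c4 has the single candidate 6 ⇒ r5c4=6.

Answer: 4 5 1 2 6 3 / 3 6 2 5 1 4 / 1 2 4 3 5 6 / 5 3 6 1 4 2 / 2 4 5 6 3 1 / 6 1 3 4 2 5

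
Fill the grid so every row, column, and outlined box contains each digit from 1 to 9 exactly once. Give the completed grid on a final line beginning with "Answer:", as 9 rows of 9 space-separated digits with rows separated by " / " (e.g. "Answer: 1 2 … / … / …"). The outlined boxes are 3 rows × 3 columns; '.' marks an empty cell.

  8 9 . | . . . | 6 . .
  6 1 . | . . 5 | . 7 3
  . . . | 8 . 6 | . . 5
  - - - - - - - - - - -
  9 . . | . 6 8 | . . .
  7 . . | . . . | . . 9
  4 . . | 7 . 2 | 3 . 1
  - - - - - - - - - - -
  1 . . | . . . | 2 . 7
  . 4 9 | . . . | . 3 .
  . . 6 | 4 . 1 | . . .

Step 1. [r1c3∈{2,3,4,5,7}] in row 1, 5 fits only at r1c3. So r1c3=5.
Step 2. [r7c8∈{4,5,6,8,9}] in row 7, 4 fits only at r7c8 ⇒ r7c8=4.
Step 3. [r9c9∈{8}] only 8 remains possible at r9c9 ⇒ r9c9=8.
Step 4. [r3c3∈{2,3,4,7}] col 3 places 7 nowhere but r3c3 ⇒ r3c3=7.
Step 5. [r6c5∈{5,9}] r6c5 is the only open cell in row 6 admitting 9. So r6c5=9.
Step 6. [r6c3∈{8}] r6c3 has the single candidate 8, so r6c3=8.
Step 7. [r7c3∈{3}] only 3 remains possible at r7c3 ⇒ r7c3=3.
Step 8. [r9c5∈{2,3,5,7}] in row 9, 3 fits only at r9c5, so r9c5=3.
Step 9. [r5c8∈{2,5,6,8}] across col 8, 8 lands solely at r5c8. So r5c8=8.
Step 10. [r8c5∈{2,5,7,8}] row 8 places 8 nowhere but r8c5, so r8c5=8.
Step 11. [r8c4∈{2,5,6}] r8c4 is the only open cell in box 8 admitting 2, so r8c4=2.
Step 12. [r5c2∈{2,3,5,6}] 6 has one home in row 5: r5c2, so r5c2=6.
Step 13. [r1c5∈{1,2,4,7}] across col 5, 7 lands solely at r1c5 ⇒ r1c5=7.
Step 14. [r4c2∈{2,3,5}] across box 4, 3 lands solely at r4c2, so r4c2=3.
Step 15. [r3c2∈{2}] only 2 remains possible at r3c2. So r3c2=2.
Step 16. [r8c1∈{5}] r8c1 has the single candidate 5. So r8c1=5.
Step 17. [r5c3∈{1,2}] across row 5, 2 lands solely at r5c3, so r5c3=2.
Step 18. [r2c3∈{4}] r2c3's peers cover all but 4 ⇒ r2c3=4.
Step 19. [r4c7∈{4,5,7}] row 4 places 7 nowhere but r4c7 ⇒ r4c7=7.
Step 20. [r4c9∈{2,4}] across row 4, 4 lands solely at r4c9. So r4c9=4.
Step 21. [r5c7∈{5}] only 5 remains possible at r5c7 ⇒ r5c7=5.
Step 22. [r3c7∈{1,4,9}] across col 7, 4 lands solely at r3c7. So r3c7=4.
Step 23. [r3c5∈{1}] nothing but 1 survives at r3c5, so r3c5=1.
Step 24. [r1c4∈{3}] r1c4 has the single candidate 3. So r1c4=3.
Step 25. [r2c4∈{9}] r2c4's peers cover all but 9. So r2c4=9.
Step 26. [r4c4∈{1,5}] in row 4, 5 fits only at r4c4 ⇒ r4c4=5.
Step 27. [r5c5∈{4}] only 4 remains possible at r5c5. So r5c5=4.
Step 28. [r9c7∈{9}] r9c7's peers cover all but 9. So r9c7=9.
Step 29. [r4c8∈{2}] nothing but 2 survives at r4c8 ⇒ r4c8=2.
Step 30. [r9c1∈{2}] r9c1's peers cover all but 2. So r9c1=2.
Step 31. [r9c2∈{7}] r9c2 has the single candidate 7. So r9c2=7.
Step 32. [r7c6∈{9}] nothing but 9 survives at r7c6. So r7c6=9.
Step 33. [r2c7∈{8}] r2c7 is down to just 8. So r2c7=8.
Step 34. [r1c8∈{1}] r1c8 has the single candidate 1, so r1c8=1.
Step 35. [r8c6∈{7}] r8c6's peers cover all but 7. So r8c6=7.
Step 36. [r7c5∈{5}] r7c5's peers cover all but 5. So r7c5=5.
Step 37. [r1c9∈{2}] nothing but 2 survives at r1c9. So r1c9=2.
Step 38. [r8c9∈{6}] r8c9 is down to just 6 ⇒ r8c9=6.
Step 39. [r7c4∈{6}] only 6 remains possible at r7c4 ⇒ r7c4=6.
Step 40. [r4c3∈{1}] only 1 remains possible at r4c3. So r4c3=1.
Step 41. [r6c2∈{5}] nothing but 5 survives at r6c2, so r6c2=5.
Step 42. [r2c5∈{2}] only 2 remains possible at r2c5, so r2c5=2.
Step 43. [r5c6∈{3}] r5c6 has the single candidate 3. So r5c6=3.
Step 44. [r9c8∈{5}] r9c8 is down to just 5 ⇒ r9c8=5.
Step 45. [r3c1∈{3}] only 3 remains possible at r3c1, so r3c1=3.
Step 46. [r5c4∈{1}] nothing but 1 survives at r5c4. So r5c4=1.
Step 47. [r8c7∈{1}] r8c7 has the single candidate 1, so r8c7=1.
Step 48. [r3c8∈{9}] r3c8 is down to just 9. So r3c8=9.
Step 49. [r7c2∈{8}] only 8 remains possible at r7c2, so r7c2=8.
Step 50. [r1c6∈{4}] r1c6 is down to just 4 ⇒ r1c6=4.
Step 51. [r6c8∈{6}] nothing but 6 survives at r6c8, so r6c8=6.

Answer: 8 9 5 3 7 4 6 1 2 / 6 1 4 9 2 5 8 7 3 / 3 2 7 8 1 6 4 9 5 / 9 3 1 5 6 8 7 2 4 / 7 6 2 1 4 3 5 8 9 / 4 5 8 7 9 2 3 6 1 / 1 8 3 6 5 9 2 4 7 / 5 4 9 2 8 7 1 3 6 / 2 7 6 4 3 1 9 5 8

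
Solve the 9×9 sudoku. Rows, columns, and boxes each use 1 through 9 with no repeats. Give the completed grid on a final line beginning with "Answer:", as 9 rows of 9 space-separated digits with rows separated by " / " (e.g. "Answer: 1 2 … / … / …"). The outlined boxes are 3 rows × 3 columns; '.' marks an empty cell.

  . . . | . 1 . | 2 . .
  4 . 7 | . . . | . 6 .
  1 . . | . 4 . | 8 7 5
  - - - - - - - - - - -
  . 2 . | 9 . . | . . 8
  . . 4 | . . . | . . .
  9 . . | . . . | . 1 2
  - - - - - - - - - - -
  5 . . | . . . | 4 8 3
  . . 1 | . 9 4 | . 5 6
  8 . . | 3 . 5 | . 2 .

Step 1. [r8c7∈{7}] nothing but 7 survives at r8c7. So r8c7=7.
Step 2. [r5c2∈{1,3,5,6,7,8}] 1 has one home in col 2: r5c2. So r5c2=1.
Step 3. [r3c3∈{2,3,6,9}] box 1 places 2 nowhere but r3c3 ⇒ r3c3=2.
Step 4. [r3c4∈{6}] only 6 remains possible at r3c4, so r3c4=6.
Step 5. [r8c4∈{2,8}] row 8 places 8 nowhere but r8c4 ⇒ r8c4=8.
Step 6. [r8c2∈{3}] r8c2 has the single candidate 3, so r8c2=3.
Step 7. [r3c6∈{3,9}] in row 3, 3 fits only at r3c6, so r3c6=3.
Step 8. [r2c7∈{1,3,9}] row 2 places 3 nowhere but r2c7 ⇒ r2c7=3.
Step 9. [r3c2∈{9}] r3c2 is down to just 9 ⇒ r3c2=9.
Step 10. [r5c9∈{7,9}] 7 has one home in col 9: r5c9, so r5c9=7.
Step 11. [r4c1∈{3,6,7}] across col 1, 7 lands solely at r4c1, so r4c1=7.
Step 12. [r7c4∈{1,2,7}] 1 has one home in col 4: r7c4 ⇒ r7c4=1.
Step 13. [r9c7∈{1,9}] r9c7 is the only open cell in col 7 admitting 1 ⇒ r9c7=1.
Step 14. [r5c7∈{5,6,9}] in col 7, 9 fits only at r5c7 ⇒ r5c7=9.
Step 15. [r1c8∈{4,9}] r1c8 is the only open cell in col 8 admitting 9. So r1c8=9.
Step 16. [r5c8∈{3}] only 3 remains possible at r5c8. So r5c8=3.
Step 17. [r5c1∈{6}] r5c1's peers cover all but 6, so r5c1=6.
Step 18. [r9c2∈{4,6,7}] row 9 places 4 nowhere but r9c2, so r9c2=4.
Step 19. [r9c5∈{6,7}] r9c5 is the only open cell in row 9 admitting 7 ⇒ r9c5=7.
Step 20. [r9c3∈{6,9}] row 9 places 6 nowhere but r9c3 ⇒ r9c3=6.
Step 21. [r6c4∈{4,5,7}] row 6 places 4 nowhere but r6c4 ⇒ r6c4=4.
Step 22. [r6c6∈{6,7,8}] row 6 places 7 nowhere but r6c6, so r6c6=7.
Step 23. [r1c6∈{8}] only 8 remains possible at r1c6 ⇒ r1c6=8.
Step 24. [r6c3∈{3,5,8}] 8 has one home in col 3: r6c3, so r6c3=8.
Step 25. [r6c2∈{5}] only 5 remains possible at r6c2, so r6c2=5.
Step 26. [r5c6∈{2}] r5c6's peers cover all but 2 ⇒ r5c6=2.
Step 27. [r5c4∈{5}] only 5 remains possible at r5c4 ⇒ r5c4=5.
Step 28. [r4c3∈{3}] r4c3 has the single candidate 3. So r4c3=3.
Step 29. [r4c5∈{6}] r4c5 is down to just 6 ⇒ r4c5=6.
Step 30. [r7c5∈{2}] r7c5's peers cover all but 2. So r7c5=2.
Step 31. [r6c7∈{6}] r6c7 is down to just 6, so r6c7=6.
Step 32. [r7c2∈{7}] r7c2's peers cover all but 7, so r7c2=7.
Step 33. [r1c2∈{6}] r1c2 has the single candidate 6 ⇒ r1c2=6.
Step 34. [r2c4∈{2}] nothing but 2 survives at r2c4 ⇒ r2c4=2.
Step 35. [r4c8∈{4}] r4c8 has the single candidate 4 ⇒ r4c8=4.
Step 36. [r7c6∈{6}] only 6 remains possible at r7c6. So r7c6=6.
Step 37. [r9c9∈{9}] only 9 remains possible at r9c9, so r9c9=9.
Step 38. [r2c9∈{1}] only 1 remains possible at r2c9. So r2c9=1.
Step 39. [r2c5∈{5}] r2c5 has the single candidate 5 ⇒ r2c5=5.
Step 40. [r8c1∈{2}] nothing but 2 survives at r8c1, so r8c1=2.
Step 41. [r1c9∈{4}] r1c9 has the single candidate 4, so r1c9=4.
Step 42. [r2c2∈{8}] nothing but 8 survives at r2c2. So r2c2=8.
Step 43. [r4c6∈{1}] nothing but 1 survives at r4c6 ⇒ r4c6=1.
Step 44. [r2c6∈{9}] nothing but 9 survives at r2c6 ⇒ r2c6=9.
Step 45. [r7c3∈{9}] r7c3 is down to just 9, so r7c3=9.
Step 46. [r1c1∈{3}] nothing but 3 survives at r1c1. So r1c1=3.
Step 47. [r5c5∈{8}] r5c5 is down to just 8 ⇒ r5c5=8.
Step 48. [r1c4∈{7}] nothing but 7 survives at r1c4. So r1c4=7.
Step 49. [r1c3∈{5}] only 5 remains possible at r1c3. So r1c3=5.
Step 50. [r4c7∈{5}] only 5 remains possible at r4c7. So r4c7=5.
Step 51. [r6c5∈{3}] only 3 remains possible at r6c5, so r6c5=3.

Answer: 3 6 5 7 1 8 2 9 4 / 4 8 7 2 5 9 3 6 1 / 1 9 2 6 4 3 8 7 5 / 7 2 3 9 6 1 5 4 8 / 6 1 4 5 8 2 9 3 7 / 9 5 8 4 3 7 6 1 2 / 5 7 9 1 2 6 4 8 3 / 2 3 1 8 9 4 7 5 6 / 8 4 6 3 7 5 1 2 9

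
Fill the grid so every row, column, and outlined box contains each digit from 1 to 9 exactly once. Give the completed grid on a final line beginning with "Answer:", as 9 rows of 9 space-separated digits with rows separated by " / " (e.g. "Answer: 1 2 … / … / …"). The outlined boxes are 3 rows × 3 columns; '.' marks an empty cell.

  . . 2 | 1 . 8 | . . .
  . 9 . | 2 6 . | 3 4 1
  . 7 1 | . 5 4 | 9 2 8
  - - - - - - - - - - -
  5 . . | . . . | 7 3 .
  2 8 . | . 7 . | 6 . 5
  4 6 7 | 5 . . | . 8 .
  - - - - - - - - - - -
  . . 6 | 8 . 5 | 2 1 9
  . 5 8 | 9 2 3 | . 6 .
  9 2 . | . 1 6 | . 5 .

Step 1. [r9c3∈{3,4}] in col 3, 4 fits only at r9c3 ⇒ r9c3=4.
Step 2. [r4c9∈{2,4}] in box 6, 4 fits only at r4c9 ⇒ r4c9=4.
Step 3. [r1c5∈{3,9}] row 1 places 9 nowhere but r1c5 ⇒ r1c5=9.
Step 4. [r6c6∈{1,2,9}] r6c6 is the only open cell in row 6 admitting 9. So r6c6=9.
Step 5. [r8c9∈{7}] nothing but 7 survives at r8c9, so r8c9=7.
Step 6. [r3c1∈{3,6}] in row 3, 6 fits only at r3c1 ⇒ r3c1=6.
Step 7. [r5c3∈{3,9}] col 3 places 3 nowhere but r5c3 ⇒ r5c3=3.
Step 8. [r1c1∈{3}] r1c1 has the single candidate 3 ⇒ r1c1=3.
Step 9. [r4c2∈{1}] only 1 remains possible at r4c2, so r4c2=1.
Step 10. [r3c4∈{3}] r3c4's peers cover all but 3 ⇒ r3c4=3.
Step 11. [r4c5∈{8}] r4c5 is down to just 8 ⇒ r4c5=8.
Step 12. [r1c7∈{5}] nothing but 5 survives at r1c7, so r1c7=5.
Step 13. [r2c1∈{8}] r2c1 is down to just 8 ⇒ r2c1=8.
Step 14. [r7c5∈{4}] only 4 remains possible at r7c5, so r7c5=4.
Step 15. [r6c5∈{3}] r6c5 is down to just 3, so r6c5=3.
Step 16. [r7c1∈{7}] r7c1 has the single candidate 7 ⇒ r7c1=7.
Step 17. [r8c1∈{1}] r8c1 has the single candidate 1 ⇒ r8c1=1.
Step 18. [r2c6∈{7}] nothing but 7 survives at r2c6. So r2c6=7.
Step 19. [r6c9∈{2}] only 2 remains possible at r6c9, so r6c9=2.
Step 20. [r4c6∈{2}] r4c6 is down to just 2, so r4c6=2.
Step 21. [r1c2∈{4}] r1c2 is down to just 4. So r1c2=4.
Step 22. [r8c7∈{4}] r8c7 is down to just 4, so r8c7=4.
Step 23. [r5c8∈{9}] only 9 remains possible at r5c8, so r5c8=9.
Step 24. [r9c9∈{3}] only 3 remains possible at r9c9 ⇒ r9c9=3.
Step 25. [r2c3∈{5}] nothing but 5 survives at r2c3 ⇒ r2c3=5.
Step 26. [r4c4∈{6}] nothing but 6 survives at r4c4. So r4c4=6.
Step 27. [r6c7∈{1}] only 1 remains possible at r6c7 ⇒ r6c7=1.
Step 28. [r5c4∈{4}] r5c4's peers cover all but 4. So r5c4=4.
Step 29. [r1c8∈{7}] r1c8 is down to just 7, so r1c8=7.
Step 30. [r7c2∈{3}] nothing but 3 survives at r7c2 ⇒ r7c2=3.
Step 31. [r5c6∈{1}] nothing but 1 survives at r5c6, so r5c6=1.
Step 32. [r4c3∈{9}] r4c3 is down to just 9 ⇒ r4c3=9.
Step 33. [r1c9∈{6}] only 6 remains possible at r1c9. So r1c9=6.
Step 34. [r9c7∈{8}] nothing but 8 survives at r9c7. So r9c7=8.
Step 35. [r9c4∈{7}] nothing but 7 survives at r9c4 ⇒ r9c4=7.

Answer: 3 4 2 1 9 8 5 7 6 / 8 9 5 2 6 7 3 4 1 / 6 7 1 3 5 4 9 2 8 / 5 1 9 6 8 2 7 3 4 / 2 8 3 4 7 1 6 9 5 / 4 6 7 5 3 9 1 8 2 / 7 3 6 8 4 5 2 1 9 / 1 5 8 9 2 3 4 6 7 / 9 2 4 7 1 6 8 5 3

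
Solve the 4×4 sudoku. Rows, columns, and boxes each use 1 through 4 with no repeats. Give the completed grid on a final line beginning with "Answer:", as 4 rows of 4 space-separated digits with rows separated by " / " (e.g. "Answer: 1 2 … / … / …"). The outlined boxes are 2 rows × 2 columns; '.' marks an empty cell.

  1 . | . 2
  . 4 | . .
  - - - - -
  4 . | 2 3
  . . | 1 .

Step 1. [r1c2∈{3}] r1c2 is down to just 3, so r1c2=3.
Step 2. [r2c1∈{2}] r2c1 has the single candidate 2, so r2c1=2.
Step 3. [r4c1∈{3}] r4c1's peers cover all but 3, so r4c1=3.
Step 4. [r3c2∈{1}] r3c2 has the single candidate 1, so r3c2=1.
Step 5. [r4c2∈{2}] r4c2's peers cover all but 2. So r4c2=2.
Step 6. [r1c3∈{4}] r1c3 has the single candidate 4. So r1c3=4.
Step 7. [r2c4∈{1}] r2c4 has the single candidate 1, so r2c4=1.
Step 8. [r2c3∈{3}] r2c3's peers cover all but 3, so r2c3=3.
Step 9. [r4c4∈{4}] nothing but 4 survives at r4c4, so r4c4=4.

Answer: 1 3 4 2 / 2 4 3 1 / 4 1 2 3 / 3 2 1 4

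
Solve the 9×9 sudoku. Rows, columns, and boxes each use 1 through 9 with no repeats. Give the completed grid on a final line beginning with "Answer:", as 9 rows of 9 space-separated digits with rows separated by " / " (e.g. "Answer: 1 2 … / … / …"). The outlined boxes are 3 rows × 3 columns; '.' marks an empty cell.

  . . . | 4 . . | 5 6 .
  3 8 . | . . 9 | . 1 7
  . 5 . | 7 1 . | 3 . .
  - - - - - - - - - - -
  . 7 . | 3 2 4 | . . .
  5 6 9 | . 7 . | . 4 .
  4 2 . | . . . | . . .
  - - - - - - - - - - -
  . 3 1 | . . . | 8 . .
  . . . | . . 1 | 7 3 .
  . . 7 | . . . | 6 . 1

Step 1. [r5c6∈{8}] r5c6 is down to just 8, so r5c6=8.
Step 2. [r8c3∈{2,4,5,6,8}] in col 3, 5 fits only at r8c3, so r8c3=5.
Step 3. [r1c3∈{2}] only 2 remains possible at r1c3. So r1c3=2.
Step 4. [r4c9∈{5,6,8,9}] r4c9 is the only open cell in row 4 admitting 6, so r4c9=6.
Step 5. [r4c8∈{5,8,9}] 5 has one home in row 4: r4c8, so r4c8=5.
Step 6. [r7c9∈{2,4,5,9}] in col 9, 5 fits only at r7c9 ⇒ r7c9=5.
Step 7. [r8c9∈{2,4,9}] box 9 places 4 nowhere but r8c9 ⇒ r8c9=4.
Step 8. [r8c2∈{9}] r8c2 has the single candidate 9. So r8c2=9.
Step 9. [r1c5∈{3,8}] 8 has one home in box 2: r1c5, so r1c5=8.
Step 10. [r8c5∈{6}] r8c5's peers cover all but 6, so r8c5=6.
Step 11. [r9c5∈{3,4,5,9}] r9c5 is the only open cell in col 5 admitting 3, so r9c5=3.
Step 12. [r1c9∈{9}] r1c9's peers cover all but 9 ⇒ r1c9=9.
Step 13. [r4c7∈{1,9}] across row 4, 9 lands solely at r4c7. So r4c7=9.
Step 14. [r6c3∈{3,8}] 3 has one home in col 3: r6c3 ⇒ r6c3=3.
Step 15. [r3c3∈{4,6}] in row 3, 4 fits only at r3c3. So r3c3=4.
Step 16. [r6c7∈{1}] r6c7 has the single candidate 1, so r6c7=1.
Step 17. [r5c7∈{2}] r5c7 is down to just 2, so r5c7=2.
Step 18. [r2c4∈{2,5,6}] across row 2, 2 lands solely at r2c4, so r2c4=2.
Step 19. [r7c4∈{9}] r7c4 is down to just 9. So r7c4=9.
Step 20. [r7c8∈{2}] r7c8 has the single candidate 2, so r7c8=2.
Step 21. [r6c4∈{5,6}] in col 4, 6 fits only at r6c4, so r6c4=6.
Step 22. [r6c6∈{5}] r6c6 has the single candidate 5. So r6c6=5.
Step 23. [r8c4∈{8}] nothing but 8 survives at r8c4, so r8c4=8.
Step 24. [r9c1∈{2,8}] in row 9, 8 fits only at r9c1. So r9c1=8.
Step 25. [r6c9∈{8}] r6c9's peers cover all but 8, so r6c9=8.
Step 26. [r1c1∈{1,7}] row 1 places 7 nowhere but r1c1, so r1c1=7.
Step 27. [r3c1∈{6,9}] 9 has one home in row 3: r3c1 ⇒ r3c1=9.
Step 28. [r4c3∈{8}] r4c3's peers cover all but 8. So r4c3=8.
Step 29. [r9c6∈{2}] r9c6's peers cover all but 2 ⇒ r9c6=2.
Step 30. [r5c9∈{3}] r5c9 has the single candidate 3. So r5c9=3.
Step 31. [r7c1∈{6}] nothing but 6 survives at r7c1, so r7c1=6.
Step 32. [r6c8∈{7}] r6c8 has the single candidate 7. So r6c8=7.
Step 33. [r8c1∈{2}] r8c1's peers cover all but 2, so r8c1=2.
Step 34. [r3c9∈{2}] r3c9 has the single candidate 2 ⇒ r3c9=2.
Step 35. [r4c1∈{1}] r4c1 has the single candidate 1. So r4c1=1.
Step 36. [r9c2∈{4}] r9c2 has the single candidate 4, so r9c2=4.
Step 37. [r9c4∈{5}] r9c4 has the single candidate 5 ⇒ r9c4=5.
Step 38. [r1c6∈{3}] only 3 remains possible at r1c6 ⇒ r1c6=3.
Step 39. [r3c6∈{6}] r3c6 has the single candidate 6. So r3c6=6.
Step 40. [r7c5∈{4}] r7c5 has the single candidate 4 ⇒ r7c5=4.
Step 41. [r7c6∈{7}] r7c6 is down to just 7 ⇒ r7c6=7.
Step 42. [r2c3∈{6}] only 6 remains possible at r2c3 ⇒ r2c3=6.
Step 43. [r2c5∈{5}] r2c5 is down to just 5 ⇒ r2c5=5.
Step 44. [r2c7∈{4}] nothing but 4 survives at r2c7. So r2c7=4.
Step 45. [r5c4∈{1}] r5c4 has the single candidate 1 ⇒ r5c4=1.
Step 46. [r6c5∈{9}] nothing but 9 survives at r6c5. So r6c5=9.
Step 47. [r9c8∈{9}] r9c8 has the single candidate 9. So r9c8=9.
Step 48. [r3c8∈{8}] r3c8's peers cover all but 8. So r3c8=8.
Step 49. [r1c2∈{1}] r1c2 has the single candidate 1. So r1c2=1.

Answer: 7 1 2 4 8 3 5 6 9 / 3 8 6 2 5 9 4 1 7 / 9 5 4 7 1 6 3 8 2 / 1 7 8 3 2 4 9 5 6 / 5 6 9 1 7 8 2 4 3 / 4 2 3 6 9 5 1 7 8 / 6 3 1 9 4 7 8 2 5 / 2 9 5 8 6 1 7 3 4 / 8 4 7 5 3 2 6 9 1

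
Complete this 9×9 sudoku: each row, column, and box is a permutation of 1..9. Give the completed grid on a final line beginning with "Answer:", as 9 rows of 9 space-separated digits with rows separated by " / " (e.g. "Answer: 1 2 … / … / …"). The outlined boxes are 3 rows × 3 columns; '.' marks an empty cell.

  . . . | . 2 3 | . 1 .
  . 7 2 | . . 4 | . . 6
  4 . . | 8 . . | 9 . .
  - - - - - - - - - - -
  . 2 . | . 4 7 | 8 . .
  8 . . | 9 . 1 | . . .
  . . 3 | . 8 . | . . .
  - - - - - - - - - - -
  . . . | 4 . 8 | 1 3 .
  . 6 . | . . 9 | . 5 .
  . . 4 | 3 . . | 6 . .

Step 1. [r4c9∈{1,3,5,9}] in row 4, 3 fits only at r4c9, so r4c9=3.
Step 2. [r6c9∈{1,2,4,5,7,9}] col 9 places 1 nowhere but r6c9 ⇒ r6c9=1.
Step 3. [r7c5∈{5,6,7}] r7c5 is the only open cell in row 7 admitting 6 ⇒ r7c5=6.
Step 4. [r8c1∈{1,2,3,7}] across row 8, 3 lands solely at r8c1, so r8c1=3.
Step 5. [r2c5∈{1,5,9}] r2c5 is the only open cell in col 5 admitting 9, so r2c5=9.
Step 6. [r3c2∈{1,3,5}] r3c2 is the only open cell in row 3 admitting 3. So r3c2=3.
Step 7. [r9c2∈{1,5,8,9}] r9c2 is the only open cell in col 2 admitting 1 ⇒ r9c2=1.
Step 8. [r1c2∈{5,8,9}] in col 2, 8 fits only at r1c2. So r1c2=8.
Step 9. [r8c3∈{7,8}] in col 3, 8 fits only at r8c3 ⇒ r8c3=8.
Step 10. [r9c9∈{2,7,8,9}] r9c9 is the only open cell in col 9 admitting 8, so r9c9=8.
Step 11. [r7c9∈{2,7,9}] in col 9, 9 fits only at r7c9 ⇒ r7c9=9.
Step 12. [r6c2∈{4,5,9}] 9 has one home in col 2: r6c2. So r6c2=9.
Step 13. [r7c2∈{5}] r7c2 has the single candidate 5, so r7c2=5.
Step 14. [r1c3∈{5,6,9}] 9 has one home in col 3: r1c3 ⇒ r1c3=9.
Step 15. [r7c3∈{7}] r7c3's peers cover all but 7 ⇒ r7c3=7.
Step 16. [r6c1∈{5,6,7}] col 1 places 7 nowhere but r6c1, so r6c1=7.
Step 17. [r5c2∈{4}] r5c2 has the single candidate 4. So r5c2=4.
Step 18. [r6c8∈{2,4,6}] col 8 places 4 nowhere but r6c8. So r6c8=4.
Step 19. [r2c7∈{3,5}] r2c7 is the only open cell in row 2 admitting 3. So r2c7=3.
Step 20. [r4c4∈{5,6}] along row 6, every 6-candidate lies inside box 5 ⇒ r4c4≠6.
Step 21. [r4c4∈{5}] r4c4's peers cover all but 5, so r4c4=5.
Step 22. [r6c7∈{2,5}] in row 6, 5 fits only at r6c7, so r6c7=5.
Step 23. [r2c1∈{1,5}] across row 2, 5 lands solely at r2c1. So r2c1=5.
Step 24. [r3c3∈{1,6}] r3c3 is the only open cell in box 1 admitting 1, so r3c3=1.
Step 25. [r3c6∈{5,6}] r3c6 is the only open cell in row 3 admitting 6, so r3c6=6.
Step 26. [r1c4∈{7}] r1c4 is down to just 7 ⇒ r1c4=7.
Step 27. [r4c3∈{6}] nothing but 6 survives at r4c3, so r4c3=6.
Step 28. [r9c6∈{2,5}] across col 6, 5 lands solely at r9c6, so r9c6=5.
Step 29. [r8c4∈{1,2}] 2 has one home in box 8: r8c4, so r8c4=2.
Step 30. [r9c8∈{2,7}] 2 has one home in box 9: r9c8, so r9c8=2.
Step 31. [r3c9∈{2,5,7}] across row 3, 2 lands solely at r3c9, so r3c9=2.
Step 32. [r5c9∈{7}] only 7 remains possible at r5c9. So r5c9=7.
Step 33. [r1c7∈{4}] r1c7 is down to just 4 ⇒ r1c7=4.
Step 34. [r8c7∈{7}] only 7 remains possible at r8c7, so r8c7=7.
Step 35. [r6c4∈{6}] nothing but 6 survives at r6c4. So r6c4=6.
Step 36. [r9c5∈{7}] nothing but 7 survives at r9c5, so r9c5=7.
Step 37. [r4c8∈{9}] r4c8 is down to just 9, so r4c8=9.
Step 38. [r1c9∈{5}] r1c9 has the single candidate 5 ⇒ r1c9=5.
Step 39. [r5c3∈{5}] r5c3 has the single candidate 5 ⇒ r5c3=5.
Step 40. [r8c5∈{1}] only 1 remains possible at r8c5. So r8c5=1.
Step 41. [r4c1∈{1}] r4c1's peers cover all but 1, so r4c1=1.
Step 42. [r2c4∈{1}] r2c4 has the single candidate 1. So r2c4=1.
Step 43. [r7c1∈{2}] r7c1 has the single candidate 2 ⇒ r7c1=2.
Step 44. [r5c5∈{3}] only 3 remains possible at r5c5. So r5c5=3.
Step 45. [r6c6∈{2}] nothing but 2 survives at r6c6. So r6c6=2.
Step 46. [r3c5∈{5}] r3c5's peers cover all but 5 ⇒ r3c5=5.
Step 47. [r5c7∈{2}] nothing but 2 survives at r5c7. So r5c7=2.
Step 48. [r9c1∈{9}] r9c1 has the single candidate 9. So r9c1=9.
Step 49. [r3c8∈{7}] nothing but 7 survives at r3c8 ⇒ r3c8=7.
Step 50. [r5c8∈{6}] r5c8 has the single candidate 6, so r5c8=6.
Step 51. [r1c1∈{6}] only 6 remains possible at r1c1 ⇒ r1c1=6.
Step 52. [r8c9∈{4}] nothing but 4 survives at r8c9 ⇒ r8c9=4.
Step 53. [r2c8∈{8}] r2c8 has the single candidate 8 ⇒ r2c8=8.

Answer: 6 8 9 7 2 3 4 1 5 / 5 7 2 1 9 4 3 8 6 / 4 3 1 8 5 6 9 7 2 / 1 2 6 5 4 7 8 9 3 / 8 4 5 9 3 1 2 6 7 / 7 9 3 6 8 2 5 4 1 / 2 5 7 4 6 8 1 3 9 / 3 6 8 2 1 9 7 5 4 / 9 1 4 3 7 5 6 2 8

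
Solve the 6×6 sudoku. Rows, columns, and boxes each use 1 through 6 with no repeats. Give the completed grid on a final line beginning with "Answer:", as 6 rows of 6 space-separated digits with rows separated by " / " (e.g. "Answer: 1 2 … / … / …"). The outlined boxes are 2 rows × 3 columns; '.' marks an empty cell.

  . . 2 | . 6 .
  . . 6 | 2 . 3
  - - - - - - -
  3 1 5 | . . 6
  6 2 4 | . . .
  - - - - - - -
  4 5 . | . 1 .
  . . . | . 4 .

Step 1. [r2c5∈{5}] r2c5 has the single candidate 5. So r2c5=5.
Step 2. [r1c6∈{1,4}] 4 has one home in col 6: r1c6. So r1c6=4.
Step 3. [r5c3∈{3}] r5c3 has the single candidate 3, so r5c3=3.
Step 4. [r6c4∈{3,5,6}] 3 has one home in row 6: r6c4 ⇒ r6c4=3.
Step 5. [r4c4∈{1,5}] across col 4, 5 lands solely at r4c4, so r4c4=5.
Step 6. [r2c1∈{1}] r2c1 has the single candidate 1, so r2c1=1.
Step 7. [r6c6∈{2,5}] 5 has one home in row 6: r6c6, so r6c6=5.
Step 8. [r1c1∈{5}] r1c1's peers cover all but 5 ⇒ r1c1=5.
Step 9. [r4c5∈{3}] r4c5 has the single candidate 3. So r4c5=3.
Step 10. [r5c6∈{2}] r5c6 is down to just 2. So r5c6=2.
Step 11. [r2c2∈{4}] only 4 remains possible at r2c2, so r2c2=4.
Step 12. [r4c6∈{1}] r4c6 has the single candidate 1. So r4c6=1.
Step 13. [r1c4∈{1}] r1c4's peers cover all but 1 ⇒ r1c4=1.
Step 14. [r6c2∈{6}] r6c2 has the single candidate 6. So r6c2=6.
Step 15. [r6c1∈{2}] r6c1's peers cover all but 2. So r6c1=2.
Step 16. [r3c5∈{2}] only 2 remains possible at r3c5, so r3c5=2.
Step 17. [r5c4∈{6}] r5c4 is down to just 6. So r5c4=6.
Step 18. [r1c2∈{3}] nothing but 3 survives at r1c2. So r1c2=3.
Step 19. [r3c4∈{4}] r3c4 has the single candidate 4. So r3c4=4.
Step 20. [r6c3∈{1}] r6c3 is down to just 1 ⇒ r6c3=1.

Answer: 5 3 2 1 6 4 / 1 4 6 2 5 3 / 3 1 5 4 2 6 / 6 2 4 5 3 1 / 4 5 3 6 1 2 / 2 6 1 3 4 5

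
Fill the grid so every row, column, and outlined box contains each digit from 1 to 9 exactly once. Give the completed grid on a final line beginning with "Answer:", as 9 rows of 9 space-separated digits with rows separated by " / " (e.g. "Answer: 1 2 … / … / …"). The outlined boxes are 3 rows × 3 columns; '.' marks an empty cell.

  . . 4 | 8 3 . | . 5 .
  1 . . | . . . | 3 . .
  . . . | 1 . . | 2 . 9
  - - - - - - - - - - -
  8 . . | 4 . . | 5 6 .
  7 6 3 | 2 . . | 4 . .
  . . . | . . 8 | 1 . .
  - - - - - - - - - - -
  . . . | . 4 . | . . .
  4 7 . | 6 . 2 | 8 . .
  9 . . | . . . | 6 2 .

Step 1. [r1c7∈{7}] nothing but 7 survives at r1c7. So r1c7=7.
Step 2. [r2c5∈{2,5,6,7,9}] across col 5, 2 lands solely at r2c5. So r2c5=2.
Step 3. [r9c9∈{1,3,4,5,7}] row 9 places 4 nowhere but r9c9 ⇒ r9c9=4.
Step 4. [r9c5∈{1,5,7,8}] col 5 places 8 nowhere but r9c5 ⇒ r9c5=8.
Step 5. [r7c7∈{9}] r7c7 has the single candidate 9, so r7c7=9.
Step 6. [r8c5∈{1,5,9}] 9 has one home in row 8: r8c5 ⇒ r8c5=9.
Step 7. [r6c5∈{5,6,7}] across row 6, 6 lands solely at r6c5, so r6c5=6.
Step 8. [r1c9∈{1,6}] row 1 places 1 nowhere but r1c9, so r1c9=1.
Step 9. [r6c2∈{2,4,5,9}] row 6 places 4 nowhere but r6c2 ⇒ r6c2=4.
Step 10. [r2c9∈{6,8}] across col 9, 6 lands solely at r2c9 ⇒ r2c9=6.
Step 11. [r2c3∈{5,7,8,9}] the pair r8c3,r9c3 in col 3 locks {1,5} between them. So r2c3≠5.
Step 12. [r4c6∈{1,3,7,9}] within box 4, every 1-candidate lies in row 4, so r4c6≠1.
Step 13. [r6c3∈{2,5,9}] the pair r8c3,r9c3 in col 3 locks {1,5} between them ⇒ r6c3≠5.
Step 14. [r6c1∈{2,5}] in box 4, 5 fits only at r6c1, so r6c1=5.
Step 15. [r4c5∈{1,7}] within box 4, every 1-candidate lies in row 4, so r4c5≠1.
Step 16. [r4c5∈{7}] r4c5 has the single candidate 7, so r4c5=7.
Step 17. [r3c5∈{5}] r3c5 is down to just 5. So r3c5=5.
Step 18. [r2c2∈{5,8,9}] across row 2, 5 lands solely at r2c2, so r2c2=5.
Step 19. [r5c6∈{1,5,9}] 5 has one home in row 5: r5c6. So r5c6=5.
Step 20. [r5c8∈{8,9}] 9 has one home in row 5: r5c8, so r5c8=9.
Step 21. [r4c3∈{1,2,9}] r8c3 and r9c3 in col 3 both hold exactly {1,5}; those values are spoken for, so r4c3≠1.
Step 22. [r4c2∈{1,2,9}] r4c2 is the only open cell in row 4 admitting 1, so r4c2=1.
Step 23. [r9c2∈{3}] nothing but 3 survives at r9c2. So r9c2=3.
Step 24. [r3c2∈{8}] nothing but 8 survives at r3c2. So r3c2=8.
Step 25. [r7c3∈{1,2,5,6,8}] r7c3 is the only open cell in row 7 admitting 8 ⇒ r7c3=8.
Step 26. [r3c3∈{6,7}] across col 3, 6 lands solely at r3c3 ⇒ r3c3=6.
Step 27. [r3c6∈{4,7}] across row 3, 7 lands solely at r3c6 ⇒ r3c6=7.
Step 28. [r2c4∈{9}] only 9 remains possible at r2c4. So r2c4=9.
Step 29. [r6c4∈{3}] r6c4's peers cover all but 3, so r6c4=3.
Step 30. [r4c9∈{2,3}] row 4 places 3 nowhere but r4c9 ⇒ r4c9=3.
Step 31. [r7c2∈{2}] r7c2 has the single candidate 2. So r7c2=2.
Step 32. [r8c8∈{1,3}] across row 8, 3 lands solely at r8c8 ⇒ r8c8=3.
Step 33. [r6c9∈{2,7}] across col 9, 2 lands solely at r6c9. So r6c9=2.
Step 34. [r7c9∈{5,7}] 7 has one home in col 9: r7c9 ⇒ r7c9=7.
Step 35. [r9c6∈{1}] r9c6's peers cover all but 1 ⇒ r9c6=1.
Step 36. [r9c3∈{5}] r9c3 has the single candidate 5. So r9c3=5.
Step 37. [r2c8∈{4,8}] r2c8 is the only open cell in row 2 admitting 8 ⇒ r2c8=8.
Step 38. [r4c6∈{9}] nothing but 9 survives at r4c6, so r4c6=9.
Step 39. [r1c6∈{6}] r1c6 is down to just 6 ⇒ r1c6=6.
Step 40. [r6c3∈{9}] r6c3 is down to just 9, so r6c3=9.
Step 41. [r6c8∈{7}] r6c8's peers cover all but 7, so r6c8=7.
Step 42. [r8c9∈{5}] only 5 remains possible at r8c9. So r8c9=5.
Step 43. [r7c1∈{6}] r7c1 is down to just 6, so r7c1=6.
Step 44. [r7c8∈{1}] nothing but 1 survives at r7c8. So r7c8=1.
Step 45. [r1c1∈{2}] only 2 remains possible at r1c1, so r1c1=2.
Step 46. [r8c3∈{1}] only 1 remains possible at r8c3 ⇒ r8c3=1.
Step 47. [r3c1∈{3}] nothing but 3 survives at r3c1. So r3c1=3.
Step 48. [r2c6∈{4}] r2c6 is down to just 4, so r2c6=4.
Step 49. [r1c2∈{9}] r1c2 is down to just 9 ⇒ r1c2=9.
Step 50. [r5c5∈{1}] only 1 remains possible at r5c5, so r5c5=1.
Step 51. [r9c4∈{7}] only 7 remains possible at r9c4, so r9c4=7.
Step 52. [r5c9∈{8}] r5c9's peers cover all but 8 ⇒ r5c9=8.
Step 53. [r4c3∈{2}] nothing but 2 survives at r4c3, so r4c3=2.
Step 54. [r7c6∈{3}] r7c6 is down to just 3. So r7c6=3.
Step 55. [r2c3∈{7}] nothing but 7 survives at r2c3 ⇒ r2c3=7.
Step 56. [r3c8∈{4}] nothing but 4 survives at r3c8. So r3c8=4.
Step 57. [r7c4∈{5}] only 5 remains possible at r7c4, so r7c4=5.

Answer: 2 9 4 8 3 6 7 5 1 / 1 5 7 9 2 4 3 8 6 / 3 8 6 1 5 7 2 4 9 / 8 1 2 4 7 9 5 6 3 / 7 6 3 2 1 5 4 9 8 / 5 4 9 3 6 8 1 7 2 / 6 2 8 5 4 3 9 1 7 / 4 7 1 6 9 2 8 3 5 / 9 3 5 7 8 1 6 2 4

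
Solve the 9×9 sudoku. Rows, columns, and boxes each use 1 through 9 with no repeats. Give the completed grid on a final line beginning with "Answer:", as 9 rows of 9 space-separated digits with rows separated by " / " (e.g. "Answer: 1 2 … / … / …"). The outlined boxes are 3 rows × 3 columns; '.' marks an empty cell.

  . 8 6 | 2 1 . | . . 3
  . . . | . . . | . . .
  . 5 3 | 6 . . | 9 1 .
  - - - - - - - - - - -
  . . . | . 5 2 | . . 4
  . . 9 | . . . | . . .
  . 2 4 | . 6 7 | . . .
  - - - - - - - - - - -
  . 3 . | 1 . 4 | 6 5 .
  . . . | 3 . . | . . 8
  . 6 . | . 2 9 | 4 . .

Step 1. [r8c5∈{7}] only 7 remains possible at r8c5 ⇒ r8c5=7.
Step 2. [r2c4∈{4,5,7,8,9}] col 4 places 7 nowhere but r2c4, so r2c4=7.
Step 3. [r5c6∈{1,3,8}] col 6 places 1 nowhere but r5c6 ⇒ r5c6=1.
Step 4. [r5c2∈{7}] r5c2 has the single candidate 7. So r5c2=7.
Step 5. [r4c2∈{1}] r4c2 is down to just 1, so r4c2=1.
Step 6. [r4c3∈{8}] only 8 remains possible at r4c3. So r4c3=8.
Step 7. [r1c1∈{4,7,9}] across row 1, 9 lands solely at r1c1, so r1c1=9.
Step 8. [r5c5∈{3,4,8}] 3 has one home in box 5: r5c5, so r5c5=3.
Step 9. [r3c1∈{2,4,7}] box 1 places 7 nowhere but r3c1. So r3c1=7.
Step 10. [r3c9∈{2}] only 2 remains possible at r3c9 ⇒ r3c9=2.
Step 11. [r9c4∈{5,8}] 5 has one home in col 4: r9c4, so r9c4=5.
Step 12. [r2c2∈{4}] r2c2's peers cover all but 4, so r2c2=4.
Step 13. [r3c6∈{8}] r3c6's peers cover all but 8, so r3c6=8.
Step 14. [r8c1∈{1,2,4,5}] in row 8, 4 fits only at r8c1. So r8c1=4.
Step 15. [r7c9∈{7,9}] in row 7, 9 fits only at r7c9 ⇒ r7c9=9.
Step 16. [r9c9∈{1,7}] col 9 places 7 nowhere but r9c9. So r9c9=7.
Step 17. [r8c7∈{1,2}] box 9 places 1 nowhere but r8c7 ⇒ r8c7=1.
Step 18. [r5c7∈{2,5,8}] across col 7, 2 lands solely at r5c7. So r5c7=2.
Step 19. [r4c4∈{9}] r4c4 is down to just 9. So r4c4=9.
Step 20. [r6c4∈{8}] r6c4's peers cover all but 8 ⇒ r6c4=8.
Step 21. [r9c3∈{1}] only 1 remains possible at r9c3, so r9c3=1.
Step 22. [r2c3∈{2}] r2c3 is down to just 2, so r2c3=2.
Step 23. [r1c6∈{5}] r1c6 is down to just 5 ⇒ r1c6=5.
Step 24. [r5c8∈{6,8}] row 5 places 8 nowhere but r5c8 ⇒ r5c8=8.
Step 25. [r2c8∈{6}] r2c8 has the single candidate 6. So r2c8=6.
Step 26. [r2c9∈{5}] r2c9 is down to just 5. So r2c9=5.
Step 27. [r6c7∈{3,5}] r6c7 is the only open cell in col 7 admitting 5. So r6c7=5.
Step 28. [r4c7∈{3,7}] col 7 places 3 nowhere but r4c7 ⇒ r4c7=3.
Step 29. [r4c1∈{6}] nothing but 6 survives at r4c1 ⇒ r4c1=6.
Step 30. [r9c1∈{8}] nothing but 8 survives at r9c1. So r9c1=8.
Step 31. [r4c8∈{7}] nothing but 7 survives at r4c8 ⇒ r4c8=7.
Step 32. [r1c7∈{7}] r1c7 is down to just 7, so r1c7=7.
Step 33. [r6c8∈{9}] r6c8 is down to just 9 ⇒ r6c8=9.
Step 34. [r5c1∈{5}] r5c1 has the single candidate 5, so r5c1=5.
Step 35. [r2c1∈{1}] r2c1 is down to just 1 ⇒ r2c1=1.
Step 36. [r3c5∈{4}] r3c5 is down to just 4 ⇒ r3c5=4.
Step 37. [r5c4∈{4}] r5c4's peers cover all but 4. So r5c4=4.
Step 38. [r2c6∈{3}] r2c6's peers cover all but 3. So r2c6=3.
Step 39. [r5c9∈{6}] r5c9's peers cover all but 6 ⇒ r5c9=6.
Step 40. [r6c1∈{3}] r6c1's peers cover all but 3 ⇒ r6c1=3.
Step 41. [r1c8∈{4}] only 4 remains possible at r1c8. So r1c8=4.
Step 42. [r7c1∈{2}] r7c1 is down to just 2 ⇒ r7c1=2.
Step 43. [r6c9∈{1}] r6c9 has the single candidate 1, so r6c9=1.
Step 44. [r8c6∈{6}] r8c6's peers cover all but 6. So r8c6=6.
Step 45. [r2c7∈{8}] r2c7's peers cover all but 8, so r2c7=8.
Step 46. [r2c5∈{9}] r2c5 is down to just 9, so r2c5=9.
Step 47. [r9c8∈{3}] only 3 remains possible at r9c8 ⇒ r9c8=3.
Step 48. [r7c3∈{7}] nothing but 7 survives at r7c3 ⇒ r7c3=7.
Step 49. [r8c3∈{5}] r8c3 has the single candidate 5. So r8c3=5.
Step 50. [r8c2∈{9}] r8c2 has the single candidate 9 ⇒ r8c2=9.
Step 51. [r7c5∈{8}] r7c5 is down to just 8, so r7c5=8.
Step 52. [r8c8∈{2}] only 2 remains possible at r8c8, so r8c8=2.

Answer: 9 8 6 2 1 5 7 4 3 / 1 4 2 7 9 3 8 6 5 / 7 5 3 6 4 8 9 1 2 / 6 1 8 9 5 2 3 7 4 / 5 7 9 4 3 1 2 8 6 / 3 2 4 8 6 7 5 9 1 / 2 3 7 1 8 4 6 5 9 / 4 9 5 3 7 6 1 2 8 / 8 6 1 5 2 9 4 3 7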